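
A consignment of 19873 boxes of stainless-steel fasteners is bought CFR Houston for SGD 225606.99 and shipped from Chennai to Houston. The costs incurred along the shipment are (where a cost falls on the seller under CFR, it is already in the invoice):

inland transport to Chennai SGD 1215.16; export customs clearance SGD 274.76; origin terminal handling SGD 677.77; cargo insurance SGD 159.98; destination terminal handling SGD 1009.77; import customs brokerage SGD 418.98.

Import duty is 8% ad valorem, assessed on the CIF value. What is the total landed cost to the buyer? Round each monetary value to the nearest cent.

CFR: the seller pays costs through ocean freight to the destination port, but not insurance.
Already in the invoice (seller's account under CFR): inland to port, export clearance, origin terminal — exclude.
CIF value = CFR price + insurance = 225606.99 + 159.98 = 225766.97
Import duty = 225766.97 × 8% = 18061.36
Buyer bears: insurance 159.98 + destination terminal 1009.77 + brokerage 418.98 + duty 18061.36 = 19650.09
Landed cost = invoice 225606.99 + 19650.09 = 245257.08

Total landed cost: SGD 245257.08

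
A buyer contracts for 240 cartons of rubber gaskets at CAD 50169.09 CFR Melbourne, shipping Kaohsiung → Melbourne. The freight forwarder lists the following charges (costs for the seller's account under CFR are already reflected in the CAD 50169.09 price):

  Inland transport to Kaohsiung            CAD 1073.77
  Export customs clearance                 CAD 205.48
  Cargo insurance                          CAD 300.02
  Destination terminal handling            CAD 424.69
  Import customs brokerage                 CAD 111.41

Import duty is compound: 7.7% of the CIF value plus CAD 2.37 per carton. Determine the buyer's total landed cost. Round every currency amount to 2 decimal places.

Total landed cost: CAD 55460.13

CFR: the seller pays costs through ocean freight to the destination port, but not insurance.
Already in the invoice (seller's account under CFR): inland to port, export clearance — exclude.
CIF value = CFR price + insurance = 50169.09 + 300.02 = 50469.11
Ad valorem component: 50469.11 × 7.7% = 3886.12
Specific component: 240 × 2.37 = 568.80
Import duty = 3886.12 + 568.80 = 4454.92
Buyer bears: insurance 300.02 + destination terminal 424.69 + brokerage 111.41 + duty 4454.92 = 5291.04
Landed cost = invoice 50169.09 + 5291.04 = 55460.13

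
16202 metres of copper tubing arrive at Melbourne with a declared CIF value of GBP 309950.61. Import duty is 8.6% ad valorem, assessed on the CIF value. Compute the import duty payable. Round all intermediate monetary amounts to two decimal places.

Import duty = 309950.61 × 8.6% = 26655.75

Import duty: GBP 26655.75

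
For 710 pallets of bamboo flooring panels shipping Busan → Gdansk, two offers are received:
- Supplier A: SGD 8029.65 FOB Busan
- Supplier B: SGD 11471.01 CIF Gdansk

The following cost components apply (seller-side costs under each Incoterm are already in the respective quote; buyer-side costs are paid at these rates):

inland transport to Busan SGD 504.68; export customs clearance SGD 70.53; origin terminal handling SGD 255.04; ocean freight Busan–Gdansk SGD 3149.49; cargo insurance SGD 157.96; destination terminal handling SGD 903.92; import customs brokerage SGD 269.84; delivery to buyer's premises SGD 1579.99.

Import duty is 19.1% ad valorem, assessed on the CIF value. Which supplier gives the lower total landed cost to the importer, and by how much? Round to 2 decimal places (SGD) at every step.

Supplier A is cheaper by SGD 159.48

Supplier A (FOB):
CIF value = FOB price + freight + insurance = 8029.65 + 3149.49 + 157.96 = 11337.10
Import duty = 11337.10 × 19.1% = 2165.39
Buyer bears (A): 3149.49 + 157.96 + 903.92 + 269.84 + 1579.99 = 6061.20
Landed cost (A) = invoice 8029.65 + 6061.20 + duty 2165.39 = 16256.24
Supplier B (CIF):
The CIF price already equals the CIF value: 11471.01
Import duty = 11471.01 × 19.1% = 2190.96
Buyer bears (B): 903.92 + 269.84 + 1579.99 = 2753.75
Landed cost (B) = invoice 11471.01 + 2753.75 + duty 2190.96 = 16415.72
Difference = |16256.24 − 16415.72| = 159.48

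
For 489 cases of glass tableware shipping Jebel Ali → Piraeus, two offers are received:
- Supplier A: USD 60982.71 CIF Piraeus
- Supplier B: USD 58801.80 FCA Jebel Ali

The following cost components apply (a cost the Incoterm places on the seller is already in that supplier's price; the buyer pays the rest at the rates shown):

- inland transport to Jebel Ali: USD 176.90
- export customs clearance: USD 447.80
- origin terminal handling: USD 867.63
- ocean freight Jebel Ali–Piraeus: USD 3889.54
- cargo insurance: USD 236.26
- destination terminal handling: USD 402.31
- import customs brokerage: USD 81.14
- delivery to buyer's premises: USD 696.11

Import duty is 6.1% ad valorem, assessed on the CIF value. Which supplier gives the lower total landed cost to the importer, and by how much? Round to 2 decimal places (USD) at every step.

Supplier A (CIF):
The CIF price already equals the CIF value: 60982.71
Import duty = 60982.71 × 6.1% = 3719.95
Buyer bears (A): 402.31 + 81.14 + 696.11 = 1179.56
Landed cost (A) = invoice 60982.71 + 1179.56 + duty 3719.95 = 65882.22
Supplier B (FCA):
CIF value = FCA price + origin terminal + freight + insurance = 58801.80 + 867.63 + 3889.54 + 236.26 = 63795.23
Import duty = 63795.23 × 6.1% = 3891.51
Buyer bears (B): 867.63 + 3889.54 + 236.26 + 402.31 + 81.14 + 696.11 = 6172.99
Landed cost (B) = invoice 58801.80 + 6172.99 + duty 3891.51 = 68866.30
Difference = |65882.22 − 68866.30| = 2984.08

Supplier A is cheaper by USD 2984.08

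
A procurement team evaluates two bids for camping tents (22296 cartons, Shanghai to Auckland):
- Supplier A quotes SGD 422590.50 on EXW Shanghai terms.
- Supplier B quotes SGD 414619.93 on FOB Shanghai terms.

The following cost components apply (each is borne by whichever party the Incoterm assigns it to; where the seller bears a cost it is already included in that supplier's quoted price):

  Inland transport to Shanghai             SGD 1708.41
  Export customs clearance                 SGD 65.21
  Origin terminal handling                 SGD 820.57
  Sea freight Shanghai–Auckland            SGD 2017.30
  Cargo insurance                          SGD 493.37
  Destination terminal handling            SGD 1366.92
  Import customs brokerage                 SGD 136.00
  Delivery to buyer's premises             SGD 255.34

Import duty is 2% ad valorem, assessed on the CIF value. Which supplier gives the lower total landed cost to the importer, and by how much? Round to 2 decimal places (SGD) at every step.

Supplier B is cheaper by SGD 10776.06

Supplier A (EXW):
CIF value = EXW price + inland to port + export clearance + origin terminal + freight + insurance = 422590.50 + 1708.41 + 65.21 + 820.57 + 2017.30 + 493.37 = 427695.36
Import duty = 427695.36 × 2% = 8553.91
Buyer bears (A): 1708.41 + 65.21 + 820.57 + 2017.30 + 493.37 + 1366.92 + 136.00 + 255.34 = 6863.12
Landed cost (A) = invoice 422590.50 + 6863.12 + duty 8553.91 = 438007.53
Supplier B (FOB):
CIF value = FOB price + freight + insurance = 414619.93 + 2017.30 + 493.37 = 417130.60
Import duty = 417130.60 × 2% = 8342.61
Buyer bears (B): 2017.30 + 493.37 + 1366.92 + 136.00 + 255.34 = 4268.93
Landed cost (B) = invoice 414619.93 + 4268.93 + duty 8342.61 = 427231.47
Difference = |438007.53 − 427231.47| = 10776.06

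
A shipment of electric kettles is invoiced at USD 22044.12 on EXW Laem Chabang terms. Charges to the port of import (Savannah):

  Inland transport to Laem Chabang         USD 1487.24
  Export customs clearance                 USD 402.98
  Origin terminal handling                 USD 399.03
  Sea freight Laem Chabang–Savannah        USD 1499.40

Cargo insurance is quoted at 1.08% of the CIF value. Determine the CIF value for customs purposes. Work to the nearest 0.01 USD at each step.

CIF value: USD 26114.81

Let C be the CIF value. C = EXW price + pre-shipment costs + freight + 1.08% × C
C − 1.08% × C = 22044.12 + 1487.24 + 402.98 + 399.03 + 1499.40
0.9892 × C = 25832.77
C = 25832.77 / 0.9892 = 26114.81
Insurance premium = 1.08% × 26114.81 = 282.04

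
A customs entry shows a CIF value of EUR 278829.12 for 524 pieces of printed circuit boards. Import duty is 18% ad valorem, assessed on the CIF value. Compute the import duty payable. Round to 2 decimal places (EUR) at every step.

Import duty = 278829.12 × 18% = 50189.24

Import duty: EUR 50189.24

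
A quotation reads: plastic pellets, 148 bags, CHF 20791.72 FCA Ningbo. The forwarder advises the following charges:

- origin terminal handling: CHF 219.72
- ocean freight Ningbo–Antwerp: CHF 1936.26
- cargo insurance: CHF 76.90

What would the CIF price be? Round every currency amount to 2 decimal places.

CIF price: CHF 23024.60

From FCA to CIF, the seller additionally bears: origin terminal, freight, insurance.
CIF price = 20791.72 + 219.72 + 1936.26 + 76.90 = 23024.60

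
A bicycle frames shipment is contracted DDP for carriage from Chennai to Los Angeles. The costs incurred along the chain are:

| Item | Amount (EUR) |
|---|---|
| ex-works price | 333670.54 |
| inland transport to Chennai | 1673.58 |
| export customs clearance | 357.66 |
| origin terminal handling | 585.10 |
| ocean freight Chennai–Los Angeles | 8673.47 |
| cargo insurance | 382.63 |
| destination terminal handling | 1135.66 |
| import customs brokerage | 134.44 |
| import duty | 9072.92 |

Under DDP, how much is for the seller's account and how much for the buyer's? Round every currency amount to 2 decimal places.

Seller: EUR 355686.00; buyer: EUR 0.00

DDP: the seller bears all costs including import duty.
Seller's account: goods 333670.54 + inland to port 1673.58 + export clearance 357.66 + origin terminal 585.10 + freight 8673.47 + insurance 382.63 + destination terminal 1135.66 + brokerage 134.44 + duty 9072.92 = 355686.00
Buyer's account: 0.00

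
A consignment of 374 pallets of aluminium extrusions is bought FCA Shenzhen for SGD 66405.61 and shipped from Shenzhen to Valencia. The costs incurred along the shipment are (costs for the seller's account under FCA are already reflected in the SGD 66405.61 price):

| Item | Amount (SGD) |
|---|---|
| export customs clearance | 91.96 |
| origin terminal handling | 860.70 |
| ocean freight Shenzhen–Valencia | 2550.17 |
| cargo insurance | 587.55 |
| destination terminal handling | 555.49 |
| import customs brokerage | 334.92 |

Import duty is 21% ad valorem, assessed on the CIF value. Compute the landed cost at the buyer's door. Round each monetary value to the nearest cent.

FCA: the seller delivers export-cleared goods to the carrier; the buyer bears costs from that point.
Already in the invoice (seller's account under FCA): export clearance — exclude.
CIF value = FCA price + origin terminal + freight + insurance = 66405.61 + 860.70 + 2550.17 + 587.55 = 70404.03
Import duty = 70404.03 × 21% = 14784.85
Buyer bears: origin terminal 860.70 + freight 2550.17 + insurance 587.55 + destination terminal 555.49 + brokerage 334.92 + duty 14784.85 = 19673.68
Landed cost = invoice 66405.61 + 19673.68 = 86079.29

Total landed cost: SGD 86079.29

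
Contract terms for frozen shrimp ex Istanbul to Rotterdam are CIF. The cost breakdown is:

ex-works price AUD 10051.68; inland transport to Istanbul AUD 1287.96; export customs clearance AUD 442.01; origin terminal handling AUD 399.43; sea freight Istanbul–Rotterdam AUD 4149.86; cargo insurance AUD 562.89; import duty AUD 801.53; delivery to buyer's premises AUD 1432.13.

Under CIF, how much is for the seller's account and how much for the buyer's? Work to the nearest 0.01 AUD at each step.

Seller: AUD 16893.83; buyer: AUD 2233.66

CIF: the seller pays costs through ocean freight and marine insurance to the destination port.
Seller's account: goods 10051.68 + inland to port 1287.96 + export clearance 442.01 + origin terminal 399.43 + freight 4149.86 + insurance 562.89 = 16893.83
Buyer's account: duty 801.53 + delivery 1432.13 = 2233.66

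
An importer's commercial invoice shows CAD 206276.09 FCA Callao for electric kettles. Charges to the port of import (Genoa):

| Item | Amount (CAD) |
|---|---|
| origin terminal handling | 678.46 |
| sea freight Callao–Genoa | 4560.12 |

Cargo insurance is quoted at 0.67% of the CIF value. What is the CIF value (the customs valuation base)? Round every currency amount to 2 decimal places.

CIF value: CAD 212941.38

Let C be the CIF value. C = FCA price + pre-shipment costs + freight + 0.67% × C
C − 0.67% × C = 206276.09 + 678.46 + 4560.12
0.9933 × C = 211514.67
C = 211514.67 / 0.9933 = 212941.38
Insurance premium = 0.67% × 212941.38 = 1426.71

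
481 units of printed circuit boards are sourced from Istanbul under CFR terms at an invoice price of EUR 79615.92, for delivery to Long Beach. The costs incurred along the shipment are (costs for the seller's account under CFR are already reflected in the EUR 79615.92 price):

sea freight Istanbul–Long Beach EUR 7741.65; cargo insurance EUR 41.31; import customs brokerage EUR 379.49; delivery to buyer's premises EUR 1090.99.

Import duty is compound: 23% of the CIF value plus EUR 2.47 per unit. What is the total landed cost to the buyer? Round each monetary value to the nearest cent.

CFR: the seller pays costs through ocean freight to the destination port, but not insurance.
Already in the invoice (seller's account under CFR): freight — exclude.
CIF value = CFR price + insurance = 79615.92 + 41.31 = 79657.23
Ad valorem component: 79657.23 × 23% = 18321.16
Specific component: 481 × 2.47 = 1188.07
Import duty = 18321.16 + 1188.07 = 19509.23
Buyer bears: insurance 41.31 + brokerage 379.49 + delivery 1090.99 + duty 19509.23 = 21021.02
Landed cost = invoice 79615.92 + 21021.02 = 100636.94

Total landed cost: EUR 100636.94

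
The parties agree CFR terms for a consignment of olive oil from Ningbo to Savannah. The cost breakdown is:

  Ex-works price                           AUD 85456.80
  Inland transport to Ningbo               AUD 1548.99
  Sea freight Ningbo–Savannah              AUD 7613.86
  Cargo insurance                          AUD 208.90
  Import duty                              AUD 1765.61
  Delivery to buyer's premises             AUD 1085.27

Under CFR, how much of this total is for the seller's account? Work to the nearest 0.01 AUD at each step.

CFR: the seller pays costs through ocean freight to the destination port, but not insurance.
Seller's account: goods 85456.80 + inland to port 1548.99 + freight 7613.86 = 94619.65
Buyer's account: insurance 208.90 + duty 1765.61 + delivery 1085.27 = 3059.78

Seller's account: AUD 94619.65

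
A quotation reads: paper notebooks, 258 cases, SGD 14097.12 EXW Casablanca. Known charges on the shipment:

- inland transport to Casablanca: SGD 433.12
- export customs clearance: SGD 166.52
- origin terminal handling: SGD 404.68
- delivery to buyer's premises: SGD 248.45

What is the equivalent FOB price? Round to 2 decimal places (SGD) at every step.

FOB price: SGD 15101.44

Not relevant to the conversion: delivery — on the buyer under both terms; not part of either seller's price.
From EXW to FOB, the seller additionally bears: inland to port, export clearance, origin terminal.
FOB price = 14097.12 + 433.12 + 166.52 + 404.68 = 15101.44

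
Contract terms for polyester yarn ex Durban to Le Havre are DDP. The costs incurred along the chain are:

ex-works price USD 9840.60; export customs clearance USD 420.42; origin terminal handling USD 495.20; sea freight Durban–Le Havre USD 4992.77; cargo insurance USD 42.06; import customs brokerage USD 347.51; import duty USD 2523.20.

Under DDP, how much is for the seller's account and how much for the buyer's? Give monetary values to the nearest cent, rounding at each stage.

Seller: USD 18661.76; buyer: USD 0.00

DDP: the seller bears all costs including import duty.
Seller's account: goods 9840.60 + export clearance 420.42 + origin terminal 495.20 + freight 4992.77 + insurance 42.06 + brokerage 347.51 + duty 2523.20 = 18661.76
Buyer's account: 0.00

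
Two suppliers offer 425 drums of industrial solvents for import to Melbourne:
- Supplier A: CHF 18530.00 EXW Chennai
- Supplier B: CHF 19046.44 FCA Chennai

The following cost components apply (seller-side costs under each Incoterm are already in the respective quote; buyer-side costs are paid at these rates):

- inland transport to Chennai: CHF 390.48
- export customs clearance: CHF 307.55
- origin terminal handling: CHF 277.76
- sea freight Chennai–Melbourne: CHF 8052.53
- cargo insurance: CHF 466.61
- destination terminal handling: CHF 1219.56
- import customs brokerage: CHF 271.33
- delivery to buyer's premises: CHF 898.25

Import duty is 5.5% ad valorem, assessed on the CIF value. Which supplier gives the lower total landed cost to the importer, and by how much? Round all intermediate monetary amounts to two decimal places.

Supplier A (EXW):
CIF value = EXW price + inland to port + export clearance + origin terminal + freight + insurance = 18530.00 + 390.48 + 307.55 + 277.76 + 8052.53 + 466.61 = 28024.93
Import duty = 28024.93 × 5.5% = 1541.37
Buyer bears (A): 390.48 + 307.55 + 277.76 + 8052.53 + 466.61 + 1219.56 + 271.33 + 898.25 = 11884.07
Landed cost (A) = invoice 18530.00 + 11884.07 + duty 1541.37 = 31955.44
Supplier B (FCA):
CIF value = FCA price + origin terminal + freight + insurance = 19046.44 + 277.76 + 8052.53 + 466.61 = 27843.34
Import duty = 27843.34 × 5.5% = 1531.38
Buyer bears (B): 277.76 + 8052.53 + 466.61 + 1219.56 + 271.33 + 898.25 = 11186.04
Landed cost (B) = invoice 19046.44 + 11186.04 + duty 1531.38 = 31763.86
Difference = |31955.44 − 31763.86| = 191.58

Supplier B is cheaper by CHF 191.58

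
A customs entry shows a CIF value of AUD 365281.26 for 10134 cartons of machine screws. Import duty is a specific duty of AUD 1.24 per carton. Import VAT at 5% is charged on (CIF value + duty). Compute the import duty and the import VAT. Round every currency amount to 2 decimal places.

Import duty = 10134 × 1.24 = 12566.16
VAT base = CIF + duty = 365281.26 + 12566.16 = 377847.42
Import VAT = 377847.42 × 5% = 18892.37

Import duty: AUD 12566.16; import VAT: AUD 18892.37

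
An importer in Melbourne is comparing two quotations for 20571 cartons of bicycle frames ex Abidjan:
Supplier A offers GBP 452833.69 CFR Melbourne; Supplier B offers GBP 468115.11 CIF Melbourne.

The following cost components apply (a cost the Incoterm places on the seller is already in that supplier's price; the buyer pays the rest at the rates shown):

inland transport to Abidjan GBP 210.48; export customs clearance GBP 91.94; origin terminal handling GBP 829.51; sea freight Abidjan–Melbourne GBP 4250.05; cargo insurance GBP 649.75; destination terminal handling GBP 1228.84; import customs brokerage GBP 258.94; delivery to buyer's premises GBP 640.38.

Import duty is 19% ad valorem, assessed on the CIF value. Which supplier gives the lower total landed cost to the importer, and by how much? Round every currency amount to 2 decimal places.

Supplier A is cheaper by GBP 17411.69

Supplier A (CFR):
CIF value = CFR price + insurance = 452833.69 + 649.75 = 453483.44
Import duty = 453483.44 × 19% = 86161.85
Buyer bears (A): 649.75 + 1228.84 + 258.94 + 640.38 = 2777.91
Landed cost (A) = invoice 452833.69 + 2777.91 + duty 86161.85 = 541773.45
Supplier B (CIF):
The CIF price already equals the CIF value: 468115.11
Import duty = 468115.11 × 19% = 88941.87
Buyer bears (B): 1228.84 + 258.94 + 640.38 = 2128.16
Landed cost (B) = invoice 468115.11 + 2128.16 + duty 88941.87 = 559185.14
Difference = |541773.45 − 559185.14| = 17411.69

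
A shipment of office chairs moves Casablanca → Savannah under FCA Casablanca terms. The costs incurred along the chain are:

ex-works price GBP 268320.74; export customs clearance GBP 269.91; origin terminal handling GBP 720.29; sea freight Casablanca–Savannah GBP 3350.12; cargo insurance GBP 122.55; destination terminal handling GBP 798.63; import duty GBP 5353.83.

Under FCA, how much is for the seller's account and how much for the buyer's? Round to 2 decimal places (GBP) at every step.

FCA: the seller delivers export-cleared goods to the carrier; the buyer bears costs from that point.
Seller's account: goods 268320.74 + export clearance 269.91 = 268590.65
Buyer's account: origin terminal 720.29 + freight 3350.12 + insurance 122.55 + destination terminal 798.63 + duty 5353.83 = 10345.42

Seller: GBP 268590.65; buyer: GBP 10345.42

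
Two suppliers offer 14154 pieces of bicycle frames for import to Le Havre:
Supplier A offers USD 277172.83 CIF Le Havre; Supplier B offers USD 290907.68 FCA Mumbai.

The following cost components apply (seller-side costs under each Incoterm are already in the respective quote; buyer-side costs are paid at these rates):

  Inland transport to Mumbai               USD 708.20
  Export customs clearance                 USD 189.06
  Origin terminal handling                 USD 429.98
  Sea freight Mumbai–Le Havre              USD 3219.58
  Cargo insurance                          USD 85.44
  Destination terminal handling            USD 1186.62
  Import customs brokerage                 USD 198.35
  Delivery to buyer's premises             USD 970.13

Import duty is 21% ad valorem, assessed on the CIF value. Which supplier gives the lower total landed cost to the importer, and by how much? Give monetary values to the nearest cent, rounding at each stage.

Supplier A (CIF):
The CIF price already equals the CIF value: 277172.83
Import duty = 277172.83 × 21% = 58206.29
Buyer bears (A): 1186.62 + 198.35 + 970.13 = 2355.10
Landed cost (A) = invoice 277172.83 + 2355.10 + duty 58206.29 = 337734.22
Supplier B (FCA):
CIF value = FCA price + origin terminal + freight + insurance = 290907.68 + 429.98 + 3219.58 + 85.44 = 294642.68
Import duty = 294642.68 × 21% = 61874.96
Buyer bears (B): 429.98 + 3219.58 + 85.44 + 1186.62 + 198.35 + 970.13 = 6090.10
Landed cost (B) = invoice 290907.68 + 6090.10 + duty 61874.96 = 358872.74
Difference = |337734.22 − 358872.74| = 21138.52

Supplier A is cheaper by USD 21138.52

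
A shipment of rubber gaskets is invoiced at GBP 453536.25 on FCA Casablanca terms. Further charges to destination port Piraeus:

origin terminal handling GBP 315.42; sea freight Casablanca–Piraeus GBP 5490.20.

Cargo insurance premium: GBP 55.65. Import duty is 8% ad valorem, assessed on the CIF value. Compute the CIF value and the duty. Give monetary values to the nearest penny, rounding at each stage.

CIF value: GBP 459397.52; import duty: GBP 36751.80

CIF = FCA price + pre-shipment costs + freight + insurance
CIF = 453536.25 + 315.42 + 5490.20 + 55.65 = 459397.52
Import duty = 459397.52 × 8% = 36751.80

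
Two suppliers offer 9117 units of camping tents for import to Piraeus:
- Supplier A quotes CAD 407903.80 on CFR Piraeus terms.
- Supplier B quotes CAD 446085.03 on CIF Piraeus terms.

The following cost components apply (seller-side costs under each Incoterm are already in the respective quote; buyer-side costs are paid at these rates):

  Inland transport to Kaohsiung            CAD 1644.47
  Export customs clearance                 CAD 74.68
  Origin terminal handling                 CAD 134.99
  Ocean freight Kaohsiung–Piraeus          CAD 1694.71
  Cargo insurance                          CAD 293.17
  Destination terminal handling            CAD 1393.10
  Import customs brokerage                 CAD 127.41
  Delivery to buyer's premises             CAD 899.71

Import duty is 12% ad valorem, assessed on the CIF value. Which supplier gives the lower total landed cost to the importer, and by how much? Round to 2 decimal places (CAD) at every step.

Supplier A (CFR):
CIF value = CFR price + insurance = 407903.80 + 293.17 = 408196.97
Import duty = 408196.97 × 12% = 48983.64
Buyer bears (A): 293.17 + 1393.10 + 127.41 + 899.71 = 2713.39
Landed cost (A) = invoice 407903.80 + 2713.39 + duty 48983.64 = 459600.83
Supplier B (CIF):
The CIF price already equals the CIF value: 446085.03
Import duty = 446085.03 × 12% = 53530.20
Buyer bears (B): 1393.10 + 127.41 + 899.71 = 2420.22
Landed cost (B) = invoice 446085.03 + 2420.22 + duty 53530.20 = 502035.45
Difference = |459600.83 − 502035.45| = 42434.62

Supplier A is cheaper by CAD 42434.62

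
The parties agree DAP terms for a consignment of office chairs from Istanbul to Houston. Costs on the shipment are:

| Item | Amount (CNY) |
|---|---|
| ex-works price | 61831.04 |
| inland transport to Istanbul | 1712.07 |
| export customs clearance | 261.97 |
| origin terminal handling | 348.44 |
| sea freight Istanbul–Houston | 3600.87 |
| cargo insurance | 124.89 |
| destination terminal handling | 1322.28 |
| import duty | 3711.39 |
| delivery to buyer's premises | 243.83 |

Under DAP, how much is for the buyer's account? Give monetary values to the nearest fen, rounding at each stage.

Buyer's account: CNY 3711.39

DAP: the seller bears all costs to the named destination except import duty and clearance.
Seller's account: goods 61831.04 + inland to port 1712.07 + export clearance 261.97 + origin terminal 348.44 + freight 3600.87 + insurance 124.89 + destination terminal 1322.28 + delivery 243.83 = 69445.39
Buyer's account: duty 3711.39 = 3711.39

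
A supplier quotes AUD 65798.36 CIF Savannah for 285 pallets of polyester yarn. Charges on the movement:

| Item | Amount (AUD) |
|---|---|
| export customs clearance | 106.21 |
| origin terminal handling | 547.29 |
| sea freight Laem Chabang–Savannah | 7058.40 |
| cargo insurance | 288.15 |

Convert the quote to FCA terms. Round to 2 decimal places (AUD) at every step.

FCA price: AUD 57904.52

Not relevant to the conversion: export clearance — on the seller under both CIF and FCA; already in the CIF price and stays in the FCA price.
From CIF to FCA, the seller no longer bears: origin terminal, freight, insurance.
FCA price = 65798.36 − 547.29 − 7058.40 − 288.15 = 57904.52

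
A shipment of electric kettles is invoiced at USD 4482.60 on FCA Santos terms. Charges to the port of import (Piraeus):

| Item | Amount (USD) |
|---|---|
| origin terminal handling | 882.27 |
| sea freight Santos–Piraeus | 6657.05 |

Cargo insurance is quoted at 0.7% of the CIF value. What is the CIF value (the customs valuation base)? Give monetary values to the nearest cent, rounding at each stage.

CIF value: USD 12106.67

Let C be the CIF value. C = FCA price + pre-shipment costs + freight + 0.7% × C
C − 0.7% × C = 4482.60 + 882.27 + 6657.05
0.993 × C = 12021.92
C = 12021.92 / 0.993 = 12106.67
Insurance premium = 0.7% × 12106.67 = 84.75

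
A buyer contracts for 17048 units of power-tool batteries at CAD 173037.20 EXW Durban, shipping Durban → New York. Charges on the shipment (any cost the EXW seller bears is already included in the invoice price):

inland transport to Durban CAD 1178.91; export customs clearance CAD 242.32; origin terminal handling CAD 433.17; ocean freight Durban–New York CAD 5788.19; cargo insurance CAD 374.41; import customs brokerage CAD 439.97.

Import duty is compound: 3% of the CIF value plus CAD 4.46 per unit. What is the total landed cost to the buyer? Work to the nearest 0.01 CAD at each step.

Total landed cost: CAD 262959.88

EXW: the seller makes goods available at their premises; the buyer bears all onward costs.
CIF value = EXW price + inland to port + export clearance + origin terminal + freight + insurance = 173037.20 + 1178.91 + 242.32 + 433.17 + 5788.19 + 374.41 = 181054.20
Ad valorem component: 181054.20 × 3% = 5431.63
Specific component: 17048 × 4.46 = 76034.08
Import duty = 5431.63 + 76034.08 = 81465.71
Buyer bears: inland to port 1178.91 + export clearance 242.32 + origin terminal 433.17 + freight 5788.19 + insurance 374.41 + brokerage 439.97 + duty 81465.71 = 89922.68
Landed cost = invoice 173037.20 + 89922.68 = 262959.88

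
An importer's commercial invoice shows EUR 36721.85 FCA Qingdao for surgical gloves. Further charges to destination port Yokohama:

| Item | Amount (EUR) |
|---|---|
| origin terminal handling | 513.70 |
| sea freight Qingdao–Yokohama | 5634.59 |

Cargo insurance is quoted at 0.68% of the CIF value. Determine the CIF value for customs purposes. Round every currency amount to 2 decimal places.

Let C be the CIF value. C = FCA price + pre-shipment costs + freight + 0.68% × C
C − 0.68% × C = 36721.85 + 513.70 + 5634.59
0.9932 × C = 42870.14
C = 42870.14 / 0.9932 = 43163.65
Insurance premium = 0.68% × 43163.65 = 293.51

CIF value: EUR 43163.65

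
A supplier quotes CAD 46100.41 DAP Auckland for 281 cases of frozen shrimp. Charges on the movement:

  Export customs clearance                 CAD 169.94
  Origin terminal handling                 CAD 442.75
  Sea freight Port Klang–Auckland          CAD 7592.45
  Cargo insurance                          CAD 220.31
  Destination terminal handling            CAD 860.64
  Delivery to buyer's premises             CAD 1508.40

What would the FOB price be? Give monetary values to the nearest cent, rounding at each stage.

FOB price: CAD 35918.61

Not relevant to the conversion: export clearance, origin terminal — on the seller under both DAP and FOB; already in the DAP price and stays in the FOB price.
From DAP to FOB, the seller no longer bears: freight, insurance, destination terminal, delivery.
FOB price = 46100.41 − 7592.45 − 220.31 − 860.64 − 1508.40 = 35918.61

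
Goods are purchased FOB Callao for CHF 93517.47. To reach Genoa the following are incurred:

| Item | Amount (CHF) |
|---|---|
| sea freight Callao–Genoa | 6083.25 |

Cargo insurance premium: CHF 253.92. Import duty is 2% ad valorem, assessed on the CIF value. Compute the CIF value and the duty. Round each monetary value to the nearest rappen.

CIF value: CHF 99854.64; import duty: CHF 1997.09

CIF = FOB price + freight + insurance
CIF = 93517.47 + 6083.25 + 253.92 = 99854.64
Import duty = 99854.64 × 2% = 1997.09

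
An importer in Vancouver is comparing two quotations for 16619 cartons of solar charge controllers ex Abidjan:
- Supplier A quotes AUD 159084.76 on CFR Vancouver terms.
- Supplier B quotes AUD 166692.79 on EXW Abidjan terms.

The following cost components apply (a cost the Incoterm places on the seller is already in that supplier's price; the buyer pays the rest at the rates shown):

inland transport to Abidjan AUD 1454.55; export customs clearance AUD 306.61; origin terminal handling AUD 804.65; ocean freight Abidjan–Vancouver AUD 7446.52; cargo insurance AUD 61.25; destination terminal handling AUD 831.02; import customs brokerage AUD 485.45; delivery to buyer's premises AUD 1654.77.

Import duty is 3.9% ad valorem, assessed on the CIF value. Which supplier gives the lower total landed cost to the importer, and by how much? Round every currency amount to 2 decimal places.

Supplier A is cheaper by AUD 18307.56

Supplier A (CFR):
CIF value = CFR price + insurance = 159084.76 + 61.25 = 159146.01
Import duty = 159146.01 × 3.9% = 6206.69
Buyer bears (A): 61.25 + 831.02 + 485.45 + 1654.77 = 3032.49
Landed cost (A) = invoice 159084.76 + 3032.49 + duty 6206.69 = 168323.94
Supplier B (EXW):
CIF value = EXW price + inland to port + export clearance + origin terminal + freight + insurance = 166692.79 + 1454.55 + 306.61 + 804.65 + 7446.52 + 61.25 = 176766.37
Import duty = 176766.37 × 3.9% = 6893.89
Buyer bears (B): 1454.55 + 306.61 + 804.65 + 7446.52 + 61.25 + 831.02 + 485.45 + 1654.77 = 13044.82
Landed cost (B) = invoice 166692.79 + 13044.82 + duty 6893.89 = 186631.50
Difference = |168323.94 − 186631.50| = 18307.56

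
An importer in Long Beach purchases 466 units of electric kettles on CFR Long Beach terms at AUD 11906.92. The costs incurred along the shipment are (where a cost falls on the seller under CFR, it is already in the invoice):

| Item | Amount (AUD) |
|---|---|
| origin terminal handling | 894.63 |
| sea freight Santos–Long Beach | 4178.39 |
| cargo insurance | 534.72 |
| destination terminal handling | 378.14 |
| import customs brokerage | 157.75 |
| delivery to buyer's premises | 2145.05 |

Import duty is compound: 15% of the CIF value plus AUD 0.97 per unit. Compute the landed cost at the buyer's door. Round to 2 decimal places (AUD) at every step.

CFR: the seller pays costs through ocean freight to the destination port, but not insurance.
Already in the invoice (seller's account under CFR): origin terminal, freight — exclude.
CIF value = CFR price + insurance = 11906.92 + 534.72 = 12441.64
Ad valorem component: 12441.64 × 15% = 1866.25
Specific component: 466 × 0.97 = 452.02
Import duty = 1866.25 + 452.02 = 2318.27
Buyer bears: insurance 534.72 + destination terminal 378.14 + brokerage 157.75 + delivery 2145.05 + duty 2318.27 = 5533.93
Landed cost = invoice 11906.92 + 5533.93 = 17440.85

Total landed cost: AUD 17440.85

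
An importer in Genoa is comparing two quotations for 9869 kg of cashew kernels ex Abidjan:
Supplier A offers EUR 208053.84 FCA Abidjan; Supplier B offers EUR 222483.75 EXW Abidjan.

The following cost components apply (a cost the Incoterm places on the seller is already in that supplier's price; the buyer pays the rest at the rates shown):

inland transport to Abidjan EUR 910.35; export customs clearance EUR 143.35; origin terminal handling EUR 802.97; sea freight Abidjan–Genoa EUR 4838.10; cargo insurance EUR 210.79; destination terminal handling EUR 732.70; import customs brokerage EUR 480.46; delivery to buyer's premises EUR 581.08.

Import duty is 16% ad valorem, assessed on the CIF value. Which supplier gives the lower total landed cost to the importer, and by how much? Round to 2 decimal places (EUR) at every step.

Supplier A is cheaper by EUR 17960.99

Supplier A (FCA):
CIF value = FCA price + origin terminal + freight + insurance = 208053.84 + 802.97 + 4838.10 + 210.79 = 213905.70
Import duty = 213905.70 × 16% = 34224.91
Buyer bears (A): 802.97 + 4838.10 + 210.79 + 732.70 + 480.46 + 581.08 = 7646.10
Landed cost (A) = invoice 208053.84 + 7646.10 + duty 34224.91 = 249924.85
Supplier B (EXW):
CIF value = EXW price + inland to port + export clearance + origin terminal + freight + insurance = 222483.75 + 910.35 + 143.35 + 802.97 + 4838.10 + 210.79 = 229389.31
Import duty = 229389.31 × 16% = 36702.29
Buyer bears (B): 910.35 + 143.35 + 802.97 + 4838.10 + 210.79 + 732.70 + 480.46 + 581.08 = 8699.80
Landed cost (B) = invoice 222483.75 + 8699.80 + duty 36702.29 = 267885.84
Difference = |249924.85 − 267885.84| = 17960.99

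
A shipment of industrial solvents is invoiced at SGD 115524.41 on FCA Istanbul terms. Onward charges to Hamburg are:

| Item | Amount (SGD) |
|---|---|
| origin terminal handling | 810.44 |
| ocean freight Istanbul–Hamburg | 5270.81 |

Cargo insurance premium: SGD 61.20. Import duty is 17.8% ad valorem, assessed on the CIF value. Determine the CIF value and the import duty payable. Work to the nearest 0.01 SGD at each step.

CIF value: SGD 121666.86; import duty: SGD 21656.70

CIF = FCA price + pre-shipment costs + freight + insurance
CIF = 115524.41 + 810.44 + 5270.81 + 61.20 = 121666.86
Import duty = 121666.86 × 17.8% = 21656.70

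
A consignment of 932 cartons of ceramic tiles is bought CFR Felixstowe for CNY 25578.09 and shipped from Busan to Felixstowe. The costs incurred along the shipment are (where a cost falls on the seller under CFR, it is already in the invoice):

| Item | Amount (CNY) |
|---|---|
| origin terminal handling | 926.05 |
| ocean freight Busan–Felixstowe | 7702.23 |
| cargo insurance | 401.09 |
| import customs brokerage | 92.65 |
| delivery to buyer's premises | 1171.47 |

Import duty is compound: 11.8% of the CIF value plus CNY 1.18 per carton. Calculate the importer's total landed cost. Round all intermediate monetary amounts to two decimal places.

CFR: the seller pays costs through ocean freight to the destination port, but not insurance.
Already in the invoice (seller's account under CFR): origin terminal, freight — exclude.
CIF value = CFR price + insurance = 25578.09 + 401.09 = 25979.18
Ad valorem component: 25979.18 × 11.8% = 3065.54
Specific component: 932 × 1.18 = 1099.76
Import duty = 3065.54 + 1099.76 = 4165.30
Buyer bears: insurance 401.09 + brokerage 92.65 + delivery 1171.47 + duty 4165.30 = 5830.51
Landed cost = invoice 25578.09 + 5830.51 = 31408.60

Total landed cost: CNY 31408.60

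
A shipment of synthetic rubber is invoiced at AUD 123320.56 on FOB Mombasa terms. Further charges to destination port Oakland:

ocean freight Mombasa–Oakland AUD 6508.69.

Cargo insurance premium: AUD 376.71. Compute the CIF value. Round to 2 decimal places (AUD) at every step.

CIF = FOB price + freight + insurance
CIF = 123320.56 + 6508.69 + 376.71 = 130205.96

CIF value: AUD 130205.96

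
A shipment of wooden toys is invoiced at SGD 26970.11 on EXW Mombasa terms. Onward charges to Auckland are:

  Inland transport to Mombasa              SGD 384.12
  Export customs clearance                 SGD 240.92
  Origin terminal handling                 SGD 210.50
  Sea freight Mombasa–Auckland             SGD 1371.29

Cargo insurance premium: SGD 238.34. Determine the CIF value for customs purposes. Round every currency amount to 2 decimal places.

CIF = EXW price + pre-shipment costs + freight + insurance
CIF = 26970.11 + 384.12 + 240.92 + 210.50 + 1371.29 + 238.34 = 29415.28

CIF value: SGD 29415.28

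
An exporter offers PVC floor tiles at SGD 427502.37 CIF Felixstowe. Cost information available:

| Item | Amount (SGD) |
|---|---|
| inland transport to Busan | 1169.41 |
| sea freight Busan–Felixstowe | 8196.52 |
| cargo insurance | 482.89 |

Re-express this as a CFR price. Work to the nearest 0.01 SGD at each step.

Not relevant to the conversion: inland to port, freight — on the seller under both CIF and CFR; already in the CIF price and stays in the CFR price.
From CIF to CFR, the seller no longer bears: insurance.
CFR price = 427502.37 − 482.89 = 427019.48

CFR price: SGD 427019.48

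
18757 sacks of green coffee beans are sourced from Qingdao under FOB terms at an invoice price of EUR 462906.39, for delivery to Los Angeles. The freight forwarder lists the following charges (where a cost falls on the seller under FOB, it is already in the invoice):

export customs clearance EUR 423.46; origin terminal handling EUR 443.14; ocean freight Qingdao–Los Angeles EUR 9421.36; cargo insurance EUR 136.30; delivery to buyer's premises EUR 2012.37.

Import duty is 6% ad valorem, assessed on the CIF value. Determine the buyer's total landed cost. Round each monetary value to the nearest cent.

Total landed cost: EUR 502824.26

FOB: the seller bears costs until goods are on board at the origin port; the buyer bears freight, insurance and all costs thereafter.
Already in the invoice (seller's account under FOB): export clearance, origin terminal — exclude.
CIF value = FOB price + freight + insurance = 462906.39 + 9421.36 + 136.30 = 472464.05
Import duty = 472464.05 × 6% = 28347.84
Buyer bears: freight 9421.36 + insurance 136.30 + delivery 2012.37 + duty 28347.84 = 39917.87
Landed cost = invoice 462906.39 + 39917.87 = 502824.26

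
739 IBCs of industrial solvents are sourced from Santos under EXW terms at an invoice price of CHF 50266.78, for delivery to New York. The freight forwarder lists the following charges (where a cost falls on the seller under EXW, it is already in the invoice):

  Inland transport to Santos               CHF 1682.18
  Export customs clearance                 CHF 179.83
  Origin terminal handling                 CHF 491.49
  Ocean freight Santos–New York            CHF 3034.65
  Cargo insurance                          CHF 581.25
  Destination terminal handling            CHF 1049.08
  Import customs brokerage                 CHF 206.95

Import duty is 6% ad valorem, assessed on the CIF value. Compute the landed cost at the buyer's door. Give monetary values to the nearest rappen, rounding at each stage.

Total landed cost: CHF 60866.38

EXW: the seller makes goods available at their premises; the buyer bears all onward costs.
CIF value = EXW price + inland to port + export clearance + origin terminal + freight + insurance = 50266.78 + 1682.18 + 179.83 + 491.49 + 3034.65 + 581.25 = 56236.18
Import duty = 56236.18 × 6% = 3374.17
Buyer bears: inland to port 1682.18 + export clearance 179.83 + origin terminal 491.49 + freight 3034.65 + insurance 581.25 + destination terminal 1049.08 + brokerage 206.95 + duty 3374.17 = 10599.60
Landed cost = invoice 50266.78 + 10599.60 = 60866.38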